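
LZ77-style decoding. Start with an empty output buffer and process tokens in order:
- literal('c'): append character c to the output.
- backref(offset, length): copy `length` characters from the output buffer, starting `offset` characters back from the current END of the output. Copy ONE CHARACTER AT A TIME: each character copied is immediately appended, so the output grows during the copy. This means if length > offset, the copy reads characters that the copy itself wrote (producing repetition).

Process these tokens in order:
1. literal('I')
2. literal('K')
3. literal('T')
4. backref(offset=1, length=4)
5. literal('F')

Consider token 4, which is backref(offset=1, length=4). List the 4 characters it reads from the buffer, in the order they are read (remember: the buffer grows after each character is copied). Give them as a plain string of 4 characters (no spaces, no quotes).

Answer: TTTT

Derivation:
Token 1: literal('I'). Output: "I"
Token 2: literal('K'). Output: "IK"
Token 3: literal('T'). Output: "IKT"
Token 4: backref(off=1, len=4). Buffer before: "IKT" (len 3)
  byte 1: read out[2]='T', append. Buffer now: "IKTT"
  byte 2: read out[3]='T', append. Buffer now: "IKTTT"
  byte 3: read out[4]='T', append. Buffer now: "IKTTTT"
  byte 4: read out[5]='T', append. Buffer now: "IKTTTTT"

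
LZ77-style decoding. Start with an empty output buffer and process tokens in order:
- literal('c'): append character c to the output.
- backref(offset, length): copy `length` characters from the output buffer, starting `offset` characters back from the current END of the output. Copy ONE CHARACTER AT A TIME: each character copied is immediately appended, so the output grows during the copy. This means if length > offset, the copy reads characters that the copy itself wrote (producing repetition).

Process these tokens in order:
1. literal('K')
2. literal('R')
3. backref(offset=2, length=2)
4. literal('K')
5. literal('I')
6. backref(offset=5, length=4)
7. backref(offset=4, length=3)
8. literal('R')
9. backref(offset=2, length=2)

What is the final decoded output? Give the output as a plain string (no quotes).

Token 1: literal('K'). Output: "K"
Token 2: literal('R'). Output: "KR"
Token 3: backref(off=2, len=2). Copied 'KR' from pos 0. Output: "KRKR"
Token 4: literal('K'). Output: "KRKRK"
Token 5: literal('I'). Output: "KRKRKI"
Token 6: backref(off=5, len=4). Copied 'RKRK' from pos 1. Output: "KRKRKIRKRK"
Token 7: backref(off=4, len=3). Copied 'RKR' from pos 6. Output: "KRKRKIRKRKRKR"
Token 8: literal('R'). Output: "KRKRKIRKRKRKRR"
Token 9: backref(off=2, len=2). Copied 'RR' from pos 12. Output: "KRKRKIRKRKRKRRRR"

Answer: KRKRKIRKRKRKRRRR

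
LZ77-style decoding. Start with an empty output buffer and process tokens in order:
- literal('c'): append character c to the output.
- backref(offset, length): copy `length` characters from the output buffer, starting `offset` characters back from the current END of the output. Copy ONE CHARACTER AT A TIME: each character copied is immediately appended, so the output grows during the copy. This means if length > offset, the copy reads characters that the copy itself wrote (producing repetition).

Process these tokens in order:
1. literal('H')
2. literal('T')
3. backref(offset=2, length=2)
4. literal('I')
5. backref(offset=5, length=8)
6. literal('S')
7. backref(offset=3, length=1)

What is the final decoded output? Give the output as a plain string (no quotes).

Token 1: literal('H'). Output: "H"
Token 2: literal('T'). Output: "HT"
Token 3: backref(off=2, len=2). Copied 'HT' from pos 0. Output: "HTHT"
Token 4: literal('I'). Output: "HTHTI"
Token 5: backref(off=5, len=8) (overlapping!). Copied 'HTHTIHTH' from pos 0. Output: "HTHTIHTHTIHTH"
Token 6: literal('S'). Output: "HTHTIHTHTIHTHS"
Token 7: backref(off=3, len=1). Copied 'T' from pos 11. Output: "HTHTIHTHTIHTHST"

Answer: HTHTIHTHTIHTHST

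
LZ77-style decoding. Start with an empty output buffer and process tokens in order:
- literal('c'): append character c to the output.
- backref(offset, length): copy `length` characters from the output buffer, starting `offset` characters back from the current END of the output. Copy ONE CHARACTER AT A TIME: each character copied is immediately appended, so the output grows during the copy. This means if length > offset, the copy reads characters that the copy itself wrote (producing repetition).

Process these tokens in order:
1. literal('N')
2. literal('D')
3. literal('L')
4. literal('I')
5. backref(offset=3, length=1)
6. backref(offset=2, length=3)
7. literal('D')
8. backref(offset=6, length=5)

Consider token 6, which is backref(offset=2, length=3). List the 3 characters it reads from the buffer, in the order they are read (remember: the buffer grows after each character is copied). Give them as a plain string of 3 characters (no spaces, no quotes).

Token 1: literal('N'). Output: "N"
Token 2: literal('D'). Output: "ND"
Token 3: literal('L'). Output: "NDL"
Token 4: literal('I'). Output: "NDLI"
Token 5: backref(off=3, len=1). Copied 'D' from pos 1. Output: "NDLID"
Token 6: backref(off=2, len=3). Buffer before: "NDLID" (len 5)
  byte 1: read out[3]='I', append. Buffer now: "NDLIDI"
  byte 2: read out[4]='D', append. Buffer now: "NDLIDID"
  byte 3: read out[5]='I', append. Buffer now: "NDLIDIDI"

Answer: IDI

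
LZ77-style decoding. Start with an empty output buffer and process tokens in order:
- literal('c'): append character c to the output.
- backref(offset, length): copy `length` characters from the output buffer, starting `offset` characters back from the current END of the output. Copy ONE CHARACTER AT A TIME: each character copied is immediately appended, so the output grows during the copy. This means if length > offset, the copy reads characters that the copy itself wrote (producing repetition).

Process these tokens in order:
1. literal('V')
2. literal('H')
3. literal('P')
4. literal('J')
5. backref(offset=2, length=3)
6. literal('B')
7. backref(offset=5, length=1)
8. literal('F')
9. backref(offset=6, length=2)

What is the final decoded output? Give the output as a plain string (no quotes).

Answer: VHPJPJPBJFPJ

Derivation:
Token 1: literal('V'). Output: "V"
Token 2: literal('H'). Output: "VH"
Token 3: literal('P'). Output: "VHP"
Token 4: literal('J'). Output: "VHPJ"
Token 5: backref(off=2, len=3) (overlapping!). Copied 'PJP' from pos 2. Output: "VHPJPJP"
Token 6: literal('B'). Output: "VHPJPJPB"
Token 7: backref(off=5, len=1). Copied 'J' from pos 3. Output: "VHPJPJPBJ"
Token 8: literal('F'). Output: "VHPJPJPBJF"
Token 9: backref(off=6, len=2). Copied 'PJ' from pos 4. Output: "VHPJPJPBJFPJ"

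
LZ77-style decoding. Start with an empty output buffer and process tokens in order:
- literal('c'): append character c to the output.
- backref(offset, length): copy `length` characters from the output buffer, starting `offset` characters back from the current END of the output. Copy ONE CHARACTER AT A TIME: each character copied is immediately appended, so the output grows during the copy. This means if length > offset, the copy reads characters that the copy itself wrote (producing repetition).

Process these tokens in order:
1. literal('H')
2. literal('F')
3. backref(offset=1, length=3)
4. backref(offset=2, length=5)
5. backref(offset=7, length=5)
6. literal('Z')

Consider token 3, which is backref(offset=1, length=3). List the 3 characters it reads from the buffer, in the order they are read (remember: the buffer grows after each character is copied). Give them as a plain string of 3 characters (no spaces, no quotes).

Token 1: literal('H'). Output: "H"
Token 2: literal('F'). Output: "HF"
Token 3: backref(off=1, len=3). Buffer before: "HF" (len 2)
  byte 1: read out[1]='F', append. Buffer now: "HFF"
  byte 2: read out[2]='F', append. Buffer now: "HFFF"
  byte 3: read out[3]='F', append. Buffer now: "HFFFF"

Answer: FFF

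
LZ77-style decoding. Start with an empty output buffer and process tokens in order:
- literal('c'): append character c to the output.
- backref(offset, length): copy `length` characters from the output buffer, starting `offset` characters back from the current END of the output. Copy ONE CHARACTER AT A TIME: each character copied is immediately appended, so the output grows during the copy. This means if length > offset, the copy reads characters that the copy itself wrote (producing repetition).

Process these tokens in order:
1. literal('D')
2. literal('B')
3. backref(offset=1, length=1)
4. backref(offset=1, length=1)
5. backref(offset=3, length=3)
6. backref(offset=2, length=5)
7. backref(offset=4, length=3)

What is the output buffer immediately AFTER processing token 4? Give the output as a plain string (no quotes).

Token 1: literal('D'). Output: "D"
Token 2: literal('B'). Output: "DB"
Token 3: backref(off=1, len=1). Copied 'B' from pos 1. Output: "DBB"
Token 4: backref(off=1, len=1). Copied 'B' from pos 2. Output: "DBBB"

Answer: DBBB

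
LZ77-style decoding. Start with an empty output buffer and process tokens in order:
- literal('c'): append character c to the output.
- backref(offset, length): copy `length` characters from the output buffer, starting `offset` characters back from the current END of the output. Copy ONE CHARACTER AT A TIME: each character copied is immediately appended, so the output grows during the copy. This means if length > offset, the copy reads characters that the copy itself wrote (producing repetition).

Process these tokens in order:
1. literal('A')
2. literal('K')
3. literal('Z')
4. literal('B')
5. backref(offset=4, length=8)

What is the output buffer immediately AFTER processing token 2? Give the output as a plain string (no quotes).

Answer: AK

Derivation:
Token 1: literal('A'). Output: "A"
Token 2: literal('K'). Output: "AK"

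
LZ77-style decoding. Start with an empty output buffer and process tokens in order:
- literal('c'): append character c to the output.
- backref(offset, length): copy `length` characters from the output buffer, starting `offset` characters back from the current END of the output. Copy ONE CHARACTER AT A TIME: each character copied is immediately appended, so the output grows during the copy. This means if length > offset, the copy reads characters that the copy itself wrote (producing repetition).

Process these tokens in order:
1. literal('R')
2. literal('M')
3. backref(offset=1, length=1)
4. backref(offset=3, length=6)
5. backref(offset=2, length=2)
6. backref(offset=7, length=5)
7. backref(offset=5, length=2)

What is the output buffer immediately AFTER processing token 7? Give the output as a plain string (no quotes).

Answer: RMMRMMRMMMMMMRMMMM

Derivation:
Token 1: literal('R'). Output: "R"
Token 2: literal('M'). Output: "RM"
Token 3: backref(off=1, len=1). Copied 'M' from pos 1. Output: "RMM"
Token 4: backref(off=3, len=6) (overlapping!). Copied 'RMMRMM' from pos 0. Output: "RMMRMMRMM"
Token 5: backref(off=2, len=2). Copied 'MM' from pos 7. Output: "RMMRMMRMMMM"
Token 6: backref(off=7, len=5). Copied 'MMRMM' from pos 4. Output: "RMMRMMRMMMMMMRMM"
Token 7: backref(off=5, len=2). Copied 'MM' from pos 11. Output: "RMMRMMRMMMMMMRMMMM"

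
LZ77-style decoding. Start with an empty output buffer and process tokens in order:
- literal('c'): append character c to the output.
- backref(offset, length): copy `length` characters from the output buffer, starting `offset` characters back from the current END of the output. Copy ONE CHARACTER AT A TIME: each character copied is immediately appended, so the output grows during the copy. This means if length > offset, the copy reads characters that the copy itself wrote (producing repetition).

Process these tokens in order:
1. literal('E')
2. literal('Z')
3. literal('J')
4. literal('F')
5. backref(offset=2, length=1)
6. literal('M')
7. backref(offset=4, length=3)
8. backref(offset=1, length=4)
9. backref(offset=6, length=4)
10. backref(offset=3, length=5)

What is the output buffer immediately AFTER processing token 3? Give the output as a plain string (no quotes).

Answer: EZJ

Derivation:
Token 1: literal('E'). Output: "E"
Token 2: literal('Z'). Output: "EZ"
Token 3: literal('J'). Output: "EZJ"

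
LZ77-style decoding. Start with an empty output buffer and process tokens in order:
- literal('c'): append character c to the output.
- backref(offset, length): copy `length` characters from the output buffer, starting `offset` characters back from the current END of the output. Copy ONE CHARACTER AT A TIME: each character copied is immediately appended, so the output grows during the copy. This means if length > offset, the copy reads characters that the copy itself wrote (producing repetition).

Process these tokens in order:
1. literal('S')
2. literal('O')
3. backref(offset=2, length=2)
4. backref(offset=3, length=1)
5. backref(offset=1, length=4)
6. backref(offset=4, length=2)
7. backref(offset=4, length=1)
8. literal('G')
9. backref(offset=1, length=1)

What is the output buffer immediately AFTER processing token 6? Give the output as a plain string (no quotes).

Token 1: literal('S'). Output: "S"
Token 2: literal('O'). Output: "SO"
Token 3: backref(off=2, len=2). Copied 'SO' from pos 0. Output: "SOSO"
Token 4: backref(off=3, len=1). Copied 'O' from pos 1. Output: "SOSOO"
Token 5: backref(off=1, len=4) (overlapping!). Copied 'OOOO' from pos 4. Output: "SOSOOOOOO"
Token 6: backref(off=4, len=2). Copied 'OO' from pos 5. Output: "SOSOOOOOOOO"

Answer: SOSOOOOOOOO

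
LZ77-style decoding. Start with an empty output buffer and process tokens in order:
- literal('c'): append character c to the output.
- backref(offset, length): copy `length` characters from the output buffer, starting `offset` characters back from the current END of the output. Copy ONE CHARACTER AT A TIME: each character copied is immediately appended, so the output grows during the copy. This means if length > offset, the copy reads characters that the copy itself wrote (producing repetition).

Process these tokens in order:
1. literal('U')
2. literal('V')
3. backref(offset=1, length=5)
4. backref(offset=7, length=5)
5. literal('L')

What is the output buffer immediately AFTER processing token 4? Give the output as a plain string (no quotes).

Answer: UVVVVVVUVVVV

Derivation:
Token 1: literal('U'). Output: "U"
Token 2: literal('V'). Output: "UV"
Token 3: backref(off=1, len=5) (overlapping!). Copied 'VVVVV' from pos 1. Output: "UVVVVVV"
Token 4: backref(off=7, len=5). Copied 'UVVVV' from pos 0. Output: "UVVVVVVUVVVV"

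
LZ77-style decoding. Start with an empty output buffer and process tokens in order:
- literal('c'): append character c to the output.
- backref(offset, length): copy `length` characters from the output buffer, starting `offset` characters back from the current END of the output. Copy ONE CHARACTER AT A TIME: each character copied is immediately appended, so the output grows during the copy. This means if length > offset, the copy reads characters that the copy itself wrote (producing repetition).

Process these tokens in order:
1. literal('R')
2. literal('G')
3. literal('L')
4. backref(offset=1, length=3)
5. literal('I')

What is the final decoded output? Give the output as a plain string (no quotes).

Answer: RGLLLLI

Derivation:
Token 1: literal('R'). Output: "R"
Token 2: literal('G'). Output: "RG"
Token 3: literal('L'). Output: "RGL"
Token 4: backref(off=1, len=3) (overlapping!). Copied 'LLL' from pos 2. Output: "RGLLLL"
Token 5: literal('I'). Output: "RGLLLLI"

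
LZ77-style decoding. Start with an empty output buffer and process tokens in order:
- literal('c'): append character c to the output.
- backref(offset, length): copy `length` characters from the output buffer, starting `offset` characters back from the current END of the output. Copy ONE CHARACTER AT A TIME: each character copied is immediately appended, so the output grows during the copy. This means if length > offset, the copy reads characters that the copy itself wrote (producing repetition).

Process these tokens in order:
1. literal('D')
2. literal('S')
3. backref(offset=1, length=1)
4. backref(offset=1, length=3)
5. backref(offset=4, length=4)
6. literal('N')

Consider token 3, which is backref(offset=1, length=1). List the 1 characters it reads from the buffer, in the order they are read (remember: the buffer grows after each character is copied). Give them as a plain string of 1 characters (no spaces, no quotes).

Token 1: literal('D'). Output: "D"
Token 2: literal('S'). Output: "DS"
Token 3: backref(off=1, len=1). Buffer before: "DS" (len 2)
  byte 1: read out[1]='S', append. Buffer now: "DSS"

Answer: S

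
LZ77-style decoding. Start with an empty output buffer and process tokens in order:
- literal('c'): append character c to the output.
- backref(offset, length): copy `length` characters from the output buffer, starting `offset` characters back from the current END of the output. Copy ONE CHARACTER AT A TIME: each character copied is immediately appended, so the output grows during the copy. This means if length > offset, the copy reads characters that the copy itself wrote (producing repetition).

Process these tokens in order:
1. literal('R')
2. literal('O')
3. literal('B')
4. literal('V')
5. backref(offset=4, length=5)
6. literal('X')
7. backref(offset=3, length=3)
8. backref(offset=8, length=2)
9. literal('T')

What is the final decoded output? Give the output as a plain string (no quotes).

Answer: ROBVROBVRXVRXOBT

Derivation:
Token 1: literal('R'). Output: "R"
Token 2: literal('O'). Output: "RO"
Token 3: literal('B'). Output: "ROB"
Token 4: literal('V'). Output: "ROBV"
Token 5: backref(off=4, len=5) (overlapping!). Copied 'ROBVR' from pos 0. Output: "ROBVROBVR"
Token 6: literal('X'). Output: "ROBVROBVRX"
Token 7: backref(off=3, len=3). Copied 'VRX' from pos 7. Output: "ROBVROBVRXVRX"
Token 8: backref(off=8, len=2). Copied 'OB' from pos 5. Output: "ROBVROBVRXVRXOB"
Token 9: literal('T'). Output: "ROBVROBVRXVRXOBT"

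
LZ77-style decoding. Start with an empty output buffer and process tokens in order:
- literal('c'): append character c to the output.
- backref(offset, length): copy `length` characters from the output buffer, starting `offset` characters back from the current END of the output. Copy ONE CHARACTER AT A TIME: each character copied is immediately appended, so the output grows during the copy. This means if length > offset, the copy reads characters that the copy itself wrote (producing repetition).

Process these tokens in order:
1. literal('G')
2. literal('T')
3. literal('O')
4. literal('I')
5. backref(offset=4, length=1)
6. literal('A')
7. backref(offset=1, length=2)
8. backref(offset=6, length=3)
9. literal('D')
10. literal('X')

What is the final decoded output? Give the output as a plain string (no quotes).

Token 1: literal('G'). Output: "G"
Token 2: literal('T'). Output: "GT"
Token 3: literal('O'). Output: "GTO"
Token 4: literal('I'). Output: "GTOI"
Token 5: backref(off=4, len=1). Copied 'G' from pos 0. Output: "GTOIG"
Token 6: literal('A'). Output: "GTOIGA"
Token 7: backref(off=1, len=2) (overlapping!). Copied 'AA' from pos 5. Output: "GTOIGAAA"
Token 8: backref(off=6, len=3). Copied 'OIG' from pos 2. Output: "GTOIGAAAOIG"
Token 9: literal('D'). Output: "GTOIGAAAOIGD"
Token 10: literal('X'). Output: "GTOIGAAAOIGDX"

Answer: GTOIGAAAOIGDX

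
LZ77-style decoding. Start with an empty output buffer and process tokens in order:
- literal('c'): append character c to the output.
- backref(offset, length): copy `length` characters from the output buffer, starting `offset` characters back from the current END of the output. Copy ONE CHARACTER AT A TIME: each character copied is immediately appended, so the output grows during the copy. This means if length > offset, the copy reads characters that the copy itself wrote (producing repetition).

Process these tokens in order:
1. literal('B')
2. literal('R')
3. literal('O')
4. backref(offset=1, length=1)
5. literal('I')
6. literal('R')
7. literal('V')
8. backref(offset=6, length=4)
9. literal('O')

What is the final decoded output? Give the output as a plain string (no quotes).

Token 1: literal('B'). Output: "B"
Token 2: literal('R'). Output: "BR"
Token 3: literal('O'). Output: "BRO"
Token 4: backref(off=1, len=1). Copied 'O' from pos 2. Output: "BROO"
Token 5: literal('I'). Output: "BROOI"
Token 6: literal('R'). Output: "BROOIR"
Token 7: literal('V'). Output: "BROOIRV"
Token 8: backref(off=6, len=4). Copied 'ROOI' from pos 1. Output: "BROOIRVROOI"
Token 9: literal('O'). Output: "BROOIRVROOIO"

Answer: BROOIRVROOIO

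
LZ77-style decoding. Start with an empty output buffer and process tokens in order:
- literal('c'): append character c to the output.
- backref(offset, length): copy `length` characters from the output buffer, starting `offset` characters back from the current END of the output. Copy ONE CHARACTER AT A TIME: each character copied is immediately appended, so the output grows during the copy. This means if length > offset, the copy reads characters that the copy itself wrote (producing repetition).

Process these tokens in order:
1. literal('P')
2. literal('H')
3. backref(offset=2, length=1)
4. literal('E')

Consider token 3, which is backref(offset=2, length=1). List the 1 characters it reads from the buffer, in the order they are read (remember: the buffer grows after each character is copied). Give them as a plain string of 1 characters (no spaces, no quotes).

Answer: P

Derivation:
Token 1: literal('P'). Output: "P"
Token 2: literal('H'). Output: "PH"
Token 3: backref(off=2, len=1). Buffer before: "PH" (len 2)
  byte 1: read out[0]='P', append. Buffer now: "PHP"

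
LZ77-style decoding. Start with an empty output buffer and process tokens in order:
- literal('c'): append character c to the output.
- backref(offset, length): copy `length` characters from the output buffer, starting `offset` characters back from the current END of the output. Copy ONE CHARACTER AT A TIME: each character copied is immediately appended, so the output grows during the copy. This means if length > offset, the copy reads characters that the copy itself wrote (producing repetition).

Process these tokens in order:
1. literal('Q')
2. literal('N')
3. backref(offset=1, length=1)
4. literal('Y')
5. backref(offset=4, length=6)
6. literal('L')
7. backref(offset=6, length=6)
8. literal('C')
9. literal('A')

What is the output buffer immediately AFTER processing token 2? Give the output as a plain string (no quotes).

Token 1: literal('Q'). Output: "Q"
Token 2: literal('N'). Output: "QN"

Answer: QN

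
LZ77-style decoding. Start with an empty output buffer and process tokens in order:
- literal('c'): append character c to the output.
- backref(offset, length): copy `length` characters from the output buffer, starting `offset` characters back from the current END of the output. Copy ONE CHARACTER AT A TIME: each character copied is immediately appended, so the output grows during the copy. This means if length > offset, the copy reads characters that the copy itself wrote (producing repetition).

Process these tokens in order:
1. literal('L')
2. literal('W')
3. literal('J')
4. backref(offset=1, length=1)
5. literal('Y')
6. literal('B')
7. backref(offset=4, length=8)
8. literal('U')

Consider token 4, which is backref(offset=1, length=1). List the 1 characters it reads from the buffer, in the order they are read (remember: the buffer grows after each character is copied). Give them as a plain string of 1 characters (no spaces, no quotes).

Token 1: literal('L'). Output: "L"
Token 2: literal('W'). Output: "LW"
Token 3: literal('J'). Output: "LWJ"
Token 4: backref(off=1, len=1). Buffer before: "LWJ" (len 3)
  byte 1: read out[2]='J', append. Buffer now: "LWJJ"

Answer: J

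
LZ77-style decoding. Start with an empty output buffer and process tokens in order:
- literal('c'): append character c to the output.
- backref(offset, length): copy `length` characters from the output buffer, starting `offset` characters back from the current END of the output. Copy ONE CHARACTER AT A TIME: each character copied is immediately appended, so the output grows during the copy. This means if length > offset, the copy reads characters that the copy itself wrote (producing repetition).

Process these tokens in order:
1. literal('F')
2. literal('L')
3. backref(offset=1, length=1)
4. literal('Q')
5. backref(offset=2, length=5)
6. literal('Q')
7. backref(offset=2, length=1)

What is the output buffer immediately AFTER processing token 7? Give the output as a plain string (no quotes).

Answer: FLLQLQLQLQL

Derivation:
Token 1: literal('F'). Output: "F"
Token 2: literal('L'). Output: "FL"
Token 3: backref(off=1, len=1). Copied 'L' from pos 1. Output: "FLL"
Token 4: literal('Q'). Output: "FLLQ"
Token 5: backref(off=2, len=5) (overlapping!). Copied 'LQLQL' from pos 2. Output: "FLLQLQLQL"
Token 6: literal('Q'). Output: "FLLQLQLQLQ"
Token 7: backref(off=2, len=1). Copied 'L' from pos 8. Output: "FLLQLQLQLQL"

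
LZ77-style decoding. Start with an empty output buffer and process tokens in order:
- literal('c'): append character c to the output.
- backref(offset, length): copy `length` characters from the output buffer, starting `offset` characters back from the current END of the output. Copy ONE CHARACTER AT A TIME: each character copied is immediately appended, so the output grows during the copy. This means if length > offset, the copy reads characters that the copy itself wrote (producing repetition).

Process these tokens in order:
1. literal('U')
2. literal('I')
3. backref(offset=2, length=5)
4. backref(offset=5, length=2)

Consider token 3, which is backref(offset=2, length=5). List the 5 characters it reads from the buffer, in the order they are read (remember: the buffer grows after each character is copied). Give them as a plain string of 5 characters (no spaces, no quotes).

Token 1: literal('U'). Output: "U"
Token 2: literal('I'). Output: "UI"
Token 3: backref(off=2, len=5). Buffer before: "UI" (len 2)
  byte 1: read out[0]='U', append. Buffer now: "UIU"
  byte 2: read out[1]='I', append. Buffer now: "UIUI"
  byte 3: read out[2]='U', append. Buffer now: "UIUIU"
  byte 4: read out[3]='I', append. Buffer now: "UIUIUI"
  byte 5: read out[4]='U', append. Buffer now: "UIUIUIU"

Answer: UIUIU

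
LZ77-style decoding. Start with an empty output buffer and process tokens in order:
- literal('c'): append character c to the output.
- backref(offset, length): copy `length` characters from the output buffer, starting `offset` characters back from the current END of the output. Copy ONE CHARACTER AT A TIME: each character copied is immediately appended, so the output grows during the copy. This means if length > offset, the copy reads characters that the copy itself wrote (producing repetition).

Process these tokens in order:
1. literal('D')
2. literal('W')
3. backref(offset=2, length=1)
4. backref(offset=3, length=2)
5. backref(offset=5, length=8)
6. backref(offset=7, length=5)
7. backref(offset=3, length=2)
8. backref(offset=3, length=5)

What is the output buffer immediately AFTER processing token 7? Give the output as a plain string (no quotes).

Answer: DWDDWDWDDWDWDWDDWDDW

Derivation:
Token 1: literal('D'). Output: "D"
Token 2: literal('W'). Output: "DW"
Token 3: backref(off=2, len=1). Copied 'D' from pos 0. Output: "DWD"
Token 4: backref(off=3, len=2). Copied 'DW' from pos 0. Output: "DWDDW"
Token 5: backref(off=5, len=8) (overlapping!). Copied 'DWDDWDWD' from pos 0. Output: "DWDDWDWDDWDWD"
Token 6: backref(off=7, len=5). Copied 'WDDWD' from pos 6. Output: "DWDDWDWDDWDWDWDDWD"
Token 7: backref(off=3, len=2). Copied 'DW' from pos 15. Output: "DWDDWDWDDWDWDWDDWDDW"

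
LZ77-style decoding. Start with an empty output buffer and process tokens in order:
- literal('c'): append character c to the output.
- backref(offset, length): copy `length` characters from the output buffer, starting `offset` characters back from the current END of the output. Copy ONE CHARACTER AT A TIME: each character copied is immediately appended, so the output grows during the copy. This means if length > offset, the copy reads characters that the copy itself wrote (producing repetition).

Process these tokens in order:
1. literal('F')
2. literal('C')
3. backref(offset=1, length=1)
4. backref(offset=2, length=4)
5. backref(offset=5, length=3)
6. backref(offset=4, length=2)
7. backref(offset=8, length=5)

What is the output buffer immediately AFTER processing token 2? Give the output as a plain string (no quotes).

Token 1: literal('F'). Output: "F"
Token 2: literal('C'). Output: "FC"

Answer: FC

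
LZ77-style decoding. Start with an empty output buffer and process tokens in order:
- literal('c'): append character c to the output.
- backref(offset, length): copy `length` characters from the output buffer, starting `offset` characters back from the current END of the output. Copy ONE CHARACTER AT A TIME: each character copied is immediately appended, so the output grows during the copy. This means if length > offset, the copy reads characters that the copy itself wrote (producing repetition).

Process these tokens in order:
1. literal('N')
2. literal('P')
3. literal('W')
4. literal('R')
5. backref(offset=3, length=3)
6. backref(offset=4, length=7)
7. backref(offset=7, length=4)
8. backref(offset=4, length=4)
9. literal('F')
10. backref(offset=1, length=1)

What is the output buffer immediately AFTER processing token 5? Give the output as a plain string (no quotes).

Token 1: literal('N'). Output: "N"
Token 2: literal('P'). Output: "NP"
Token 3: literal('W'). Output: "NPW"
Token 4: literal('R'). Output: "NPWR"
Token 5: backref(off=3, len=3). Copied 'PWR' from pos 1. Output: "NPWRPWR"

Answer: NPWRPWR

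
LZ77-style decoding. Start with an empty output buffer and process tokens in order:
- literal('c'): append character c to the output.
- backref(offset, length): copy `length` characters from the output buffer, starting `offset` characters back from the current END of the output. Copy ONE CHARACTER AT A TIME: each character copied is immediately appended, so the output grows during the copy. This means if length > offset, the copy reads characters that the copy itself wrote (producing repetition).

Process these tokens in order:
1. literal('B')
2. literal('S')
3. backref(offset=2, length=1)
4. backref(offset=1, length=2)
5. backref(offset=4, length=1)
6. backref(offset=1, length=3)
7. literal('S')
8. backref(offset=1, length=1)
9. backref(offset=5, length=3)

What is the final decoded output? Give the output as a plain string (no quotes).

Answer: BSBBBSSSSSSSSS

Derivation:
Token 1: literal('B'). Output: "B"
Token 2: literal('S'). Output: "BS"
Token 3: backref(off=2, len=1). Copied 'B' from pos 0. Output: "BSB"
Token 4: backref(off=1, len=2) (overlapping!). Copied 'BB' from pos 2. Output: "BSBBB"
Token 5: backref(off=4, len=1). Copied 'S' from pos 1. Output: "BSBBBS"
Token 6: backref(off=1, len=3) (overlapping!). Copied 'SSS' from pos 5. Output: "BSBBBSSSS"
Token 7: literal('S'). Output: "BSBBBSSSSS"
Token 8: backref(off=1, len=1). Copied 'S' from pos 9. Output: "BSBBBSSSSSS"
Token 9: backref(off=5, len=3). Copied 'SSS' from pos 6. Output: "BSBBBSSSSSSSSS"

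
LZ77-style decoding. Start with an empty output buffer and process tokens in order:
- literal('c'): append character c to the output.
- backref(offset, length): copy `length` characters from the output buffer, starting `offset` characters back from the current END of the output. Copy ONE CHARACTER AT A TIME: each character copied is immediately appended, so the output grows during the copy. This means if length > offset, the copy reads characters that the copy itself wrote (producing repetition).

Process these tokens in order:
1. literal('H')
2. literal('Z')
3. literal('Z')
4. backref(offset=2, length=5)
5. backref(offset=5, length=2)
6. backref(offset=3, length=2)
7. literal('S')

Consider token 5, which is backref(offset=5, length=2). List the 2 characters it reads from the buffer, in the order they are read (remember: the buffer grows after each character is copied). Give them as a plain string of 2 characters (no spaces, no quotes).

Token 1: literal('H'). Output: "H"
Token 2: literal('Z'). Output: "HZ"
Token 3: literal('Z'). Output: "HZZ"
Token 4: backref(off=2, len=5) (overlapping!). Copied 'ZZZZZ' from pos 1. Output: "HZZZZZZZ"
Token 5: backref(off=5, len=2). Buffer before: "HZZZZZZZ" (len 8)
  byte 1: read out[3]='Z', append. Buffer now: "HZZZZZZZZ"
  byte 2: read out[4]='Z', append. Buffer now: "HZZZZZZZZZ"

Answer: ZZ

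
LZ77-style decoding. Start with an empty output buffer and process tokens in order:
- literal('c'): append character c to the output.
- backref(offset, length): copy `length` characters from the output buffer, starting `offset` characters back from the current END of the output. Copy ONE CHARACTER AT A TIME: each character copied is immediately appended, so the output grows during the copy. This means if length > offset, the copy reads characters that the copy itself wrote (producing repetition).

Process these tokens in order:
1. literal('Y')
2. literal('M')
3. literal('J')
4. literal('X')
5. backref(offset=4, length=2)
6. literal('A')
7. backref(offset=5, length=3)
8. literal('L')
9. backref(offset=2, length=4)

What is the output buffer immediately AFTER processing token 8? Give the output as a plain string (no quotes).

Token 1: literal('Y'). Output: "Y"
Token 2: literal('M'). Output: "YM"
Token 3: literal('J'). Output: "YMJ"
Token 4: literal('X'). Output: "YMJX"
Token 5: backref(off=4, len=2). Copied 'YM' from pos 0. Output: "YMJXYM"
Token 6: literal('A'). Output: "YMJXYMA"
Token 7: backref(off=5, len=3). Copied 'JXY' from pos 2. Output: "YMJXYMAJXY"
Token 8: literal('L'). Output: "YMJXYMAJXYL"

Answer: YMJXYMAJXYL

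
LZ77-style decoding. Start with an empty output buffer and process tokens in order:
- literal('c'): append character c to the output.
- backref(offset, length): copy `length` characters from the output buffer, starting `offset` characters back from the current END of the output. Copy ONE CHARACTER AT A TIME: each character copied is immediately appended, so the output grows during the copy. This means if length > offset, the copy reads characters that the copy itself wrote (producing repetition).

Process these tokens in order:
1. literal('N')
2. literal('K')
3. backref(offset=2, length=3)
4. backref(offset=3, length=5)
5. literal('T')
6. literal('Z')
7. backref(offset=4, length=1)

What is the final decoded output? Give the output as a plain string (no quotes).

Token 1: literal('N'). Output: "N"
Token 2: literal('K'). Output: "NK"
Token 3: backref(off=2, len=3) (overlapping!). Copied 'NKN' from pos 0. Output: "NKNKN"
Token 4: backref(off=3, len=5) (overlapping!). Copied 'NKNNK' from pos 2. Output: "NKNKNNKNNK"
Token 5: literal('T'). Output: "NKNKNNKNNKT"
Token 6: literal('Z'). Output: "NKNKNNKNNKTZ"
Token 7: backref(off=4, len=1). Copied 'N' from pos 8. Output: "NKNKNNKNNKTZN"

Answer: NKNKNNKNNKTZN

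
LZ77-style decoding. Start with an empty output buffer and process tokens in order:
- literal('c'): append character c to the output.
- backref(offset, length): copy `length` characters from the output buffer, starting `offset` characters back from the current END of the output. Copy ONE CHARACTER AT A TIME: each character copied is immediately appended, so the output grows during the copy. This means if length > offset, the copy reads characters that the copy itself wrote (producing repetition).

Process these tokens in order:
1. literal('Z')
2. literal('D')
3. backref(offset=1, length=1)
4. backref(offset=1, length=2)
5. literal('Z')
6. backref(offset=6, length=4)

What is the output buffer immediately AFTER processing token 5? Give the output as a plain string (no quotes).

Answer: ZDDDDZ

Derivation:
Token 1: literal('Z'). Output: "Z"
Token 2: literal('D'). Output: "ZD"
Token 3: backref(off=1, len=1). Copied 'D' from pos 1. Output: "ZDD"
Token 4: backref(off=1, len=2) (overlapping!). Copied 'DD' from pos 2. Output: "ZDDDD"
Token 5: literal('Z'). Output: "ZDDDDZ"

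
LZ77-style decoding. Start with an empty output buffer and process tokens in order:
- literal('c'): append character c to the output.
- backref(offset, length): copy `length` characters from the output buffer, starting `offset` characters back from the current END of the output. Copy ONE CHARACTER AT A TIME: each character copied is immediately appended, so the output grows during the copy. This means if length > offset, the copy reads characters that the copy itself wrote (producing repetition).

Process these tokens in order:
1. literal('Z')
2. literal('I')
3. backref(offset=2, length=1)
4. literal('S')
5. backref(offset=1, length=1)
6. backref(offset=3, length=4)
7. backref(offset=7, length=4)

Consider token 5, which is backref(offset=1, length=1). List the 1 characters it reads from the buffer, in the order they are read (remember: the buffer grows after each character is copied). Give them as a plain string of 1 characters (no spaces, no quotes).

Answer: S

Derivation:
Token 1: literal('Z'). Output: "Z"
Token 2: literal('I'). Output: "ZI"
Token 3: backref(off=2, len=1). Copied 'Z' from pos 0. Output: "ZIZ"
Token 4: literal('S'). Output: "ZIZS"
Token 5: backref(off=1, len=1). Buffer before: "ZIZS" (len 4)
  byte 1: read out[3]='S', append. Buffer now: "ZIZSS"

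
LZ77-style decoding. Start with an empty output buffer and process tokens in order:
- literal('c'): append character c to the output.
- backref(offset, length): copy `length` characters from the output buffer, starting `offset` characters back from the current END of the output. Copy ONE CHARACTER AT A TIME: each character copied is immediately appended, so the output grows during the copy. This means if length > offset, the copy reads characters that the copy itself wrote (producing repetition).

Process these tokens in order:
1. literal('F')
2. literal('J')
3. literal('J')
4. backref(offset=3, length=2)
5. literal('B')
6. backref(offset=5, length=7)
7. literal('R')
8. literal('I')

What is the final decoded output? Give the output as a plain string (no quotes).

Token 1: literal('F'). Output: "F"
Token 2: literal('J'). Output: "FJ"
Token 3: literal('J'). Output: "FJJ"
Token 4: backref(off=3, len=2). Copied 'FJ' from pos 0. Output: "FJJFJ"
Token 5: literal('B'). Output: "FJJFJB"
Token 6: backref(off=5, len=7) (overlapping!). Copied 'JJFJBJJ' from pos 1. Output: "FJJFJBJJFJBJJ"
Token 7: literal('R'). Output: "FJJFJBJJFJBJJR"
Token 8: literal('I'). Output: "FJJFJBJJFJBJJRI"

Answer: FJJFJBJJFJBJJRI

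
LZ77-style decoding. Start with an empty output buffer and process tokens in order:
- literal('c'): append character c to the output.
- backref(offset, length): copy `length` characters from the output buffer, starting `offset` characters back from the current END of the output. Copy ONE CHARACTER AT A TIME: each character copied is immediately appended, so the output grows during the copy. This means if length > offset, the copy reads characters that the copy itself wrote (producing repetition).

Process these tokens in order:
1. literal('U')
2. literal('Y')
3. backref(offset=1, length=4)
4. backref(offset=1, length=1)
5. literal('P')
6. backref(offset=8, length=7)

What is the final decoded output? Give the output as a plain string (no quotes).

Token 1: literal('U'). Output: "U"
Token 2: literal('Y'). Output: "UY"
Token 3: backref(off=1, len=4) (overlapping!). Copied 'YYYY' from pos 1. Output: "UYYYYY"
Token 4: backref(off=1, len=1). Copied 'Y' from pos 5. Output: "UYYYYYY"
Token 5: literal('P'). Output: "UYYYYYYP"
Token 6: backref(off=8, len=7). Copied 'UYYYYYY' from pos 0. Output: "UYYYYYYPUYYYYYY"

Answer: UYYYYYYPUYYYYYY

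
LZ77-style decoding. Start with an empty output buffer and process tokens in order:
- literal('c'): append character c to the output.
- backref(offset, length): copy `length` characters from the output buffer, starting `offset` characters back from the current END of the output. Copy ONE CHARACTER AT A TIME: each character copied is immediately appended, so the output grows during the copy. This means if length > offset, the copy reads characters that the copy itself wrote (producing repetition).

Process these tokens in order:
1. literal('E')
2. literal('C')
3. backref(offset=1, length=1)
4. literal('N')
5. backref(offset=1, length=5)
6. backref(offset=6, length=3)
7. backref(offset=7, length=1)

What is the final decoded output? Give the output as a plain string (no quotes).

Token 1: literal('E'). Output: "E"
Token 2: literal('C'). Output: "EC"
Token 3: backref(off=1, len=1). Copied 'C' from pos 1. Output: "ECC"
Token 4: literal('N'). Output: "ECCN"
Token 5: backref(off=1, len=5) (overlapping!). Copied 'NNNNN' from pos 3. Output: "ECCNNNNNN"
Token 6: backref(off=6, len=3). Copied 'NNN' from pos 3. Output: "ECCNNNNNNNNN"
Token 7: backref(off=7, len=1). Copied 'N' from pos 5. Output: "ECCNNNNNNNNNN"

Answer: ECCNNNNNNNNNN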